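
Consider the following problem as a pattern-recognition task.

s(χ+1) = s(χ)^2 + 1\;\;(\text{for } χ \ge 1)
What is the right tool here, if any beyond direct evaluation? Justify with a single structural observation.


Best approach: no special technique — each new value is a nonlinear function of earlier ones — scaling arguments and superposition both fail.


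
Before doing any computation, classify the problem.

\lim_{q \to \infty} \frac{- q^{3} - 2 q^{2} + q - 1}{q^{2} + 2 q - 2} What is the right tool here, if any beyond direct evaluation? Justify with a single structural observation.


Verdict: dominant-term comparison — at large q only the top-degree terms survive; compare the leading terms and the limit falls out. l'Hôpital's at-infinity variant applies to the expression viewed as a single quotient; the leading-term comparison is the direct route.


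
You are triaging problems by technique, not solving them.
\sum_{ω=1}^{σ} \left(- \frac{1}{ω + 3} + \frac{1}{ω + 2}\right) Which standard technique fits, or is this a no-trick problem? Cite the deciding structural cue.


Diagnosis: telescoping — consecutive terms evaluate one function at adjacent indices (\frac{1}{ω + 2} is its current value): one term's tail is the next term's head, so the chain collapses.


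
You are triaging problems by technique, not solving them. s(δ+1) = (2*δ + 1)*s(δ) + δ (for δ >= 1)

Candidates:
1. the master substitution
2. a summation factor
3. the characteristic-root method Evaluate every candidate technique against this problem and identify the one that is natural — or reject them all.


Diagnosis: a summation factor — because the multiplier 2*δ + 1 is index-dependent, divide through by its running product and sum the resulting differences.
- the master substitution — no fixed divisor shrinks the index between calls.
- a summation factor: a fit — the right tool for this form.
- the characteristic-root method: an index-dependent weight blocks the pure exponential ansatz.


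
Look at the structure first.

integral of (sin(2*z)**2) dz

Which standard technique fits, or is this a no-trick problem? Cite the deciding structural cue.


Diagnosis: a trigonometric identity — sin(2*z)**2 is the textbook power-reduction case — identities first, antiderivatives second.


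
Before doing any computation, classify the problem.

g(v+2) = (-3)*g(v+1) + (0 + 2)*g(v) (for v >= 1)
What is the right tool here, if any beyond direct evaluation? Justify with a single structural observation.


Diagnosis: the characteristic-root method — no index-dependence in the weights and nothing inhomogeneous: classic characteristic-equation setup.


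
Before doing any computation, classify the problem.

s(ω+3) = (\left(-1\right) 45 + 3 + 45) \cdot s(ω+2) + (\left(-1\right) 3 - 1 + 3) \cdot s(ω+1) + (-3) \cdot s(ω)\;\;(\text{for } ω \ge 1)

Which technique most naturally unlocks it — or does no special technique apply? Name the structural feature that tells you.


Method: the characteristic-root method — because shifting ω leaves the equation's coefficients unchanged, exponential trials reduce it to algebra.


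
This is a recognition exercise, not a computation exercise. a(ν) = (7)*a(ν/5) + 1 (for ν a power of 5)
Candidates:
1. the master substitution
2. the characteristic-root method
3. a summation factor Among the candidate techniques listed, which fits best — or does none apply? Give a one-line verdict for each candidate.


Verdict: the master substitution — the call at ν/5 makes this multiplicative recursion; the master-style substitution converts it to additive.
- the master substitution — applies; the problem has the shape this method handles.
- the characteristic-root method: the recursion divides its index rather than shifting it — outside the constant-shift family the root method covers.
- a summation factor: the recursion divides its index rather than shifting it — there is no previous-term chain for a summation factor to telescope.


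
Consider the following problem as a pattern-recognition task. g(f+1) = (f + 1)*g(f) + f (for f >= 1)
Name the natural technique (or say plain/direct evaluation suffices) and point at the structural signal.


Best approach: a summation factor — one step of memory with a weight f + 1 that changes as the index grows — the summation-factor construction is built for this.


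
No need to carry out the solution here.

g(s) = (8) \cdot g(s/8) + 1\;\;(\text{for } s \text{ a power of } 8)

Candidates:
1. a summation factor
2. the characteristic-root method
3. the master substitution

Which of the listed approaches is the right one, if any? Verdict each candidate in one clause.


Method: the master substitution — the argument shrinks by the factor 8, so measure the index on a logarithmic scale and the recursion becomes a shift.
- a summation factor — the recursion divides its index rather than shifting it — there is no previous-term chain for a summation factor to telescope.
- the characteristic-root method: a divided-index call is not the fixed-shift linear shape that characteristic roots solve.
- the master substitution: applicable, and directly so.


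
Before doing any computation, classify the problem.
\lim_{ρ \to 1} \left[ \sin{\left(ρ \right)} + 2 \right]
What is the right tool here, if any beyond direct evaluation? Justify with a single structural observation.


Method: no special technique — no vanishing denominator and no indeterminate clash at the point — evaluation is immediate.


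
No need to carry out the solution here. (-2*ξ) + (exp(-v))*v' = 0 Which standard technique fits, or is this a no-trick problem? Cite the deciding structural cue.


Best approach: separation of variables — solved for the derivative, the right side splits multiplicatively into a function of each variable alone — divide and integrate each side. An exactness check succeeds on this form as well — separation and the potential function arrive at the same answer, separation more directly.


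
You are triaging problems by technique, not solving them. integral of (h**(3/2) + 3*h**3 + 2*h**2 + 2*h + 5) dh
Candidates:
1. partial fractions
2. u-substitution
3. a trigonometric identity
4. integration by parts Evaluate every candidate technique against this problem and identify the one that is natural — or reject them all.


Technique: no special technique — nothing composite, nothing rational, nothing trigonometric — each constant-multiple power of h integrates by the power rule alone.
- partial fractions — there is no rational-function structure to decompose.
- u-substitution — no subexpression of the integrand serves as a whole-integral substitution inner — individual terms may offer their own, but none carries its derivative as a factor of the full integrand; a working change of variable would have to be constructed from outside the expression.
- a trigonometric identity — no sine or cosine appears, so there is nothing for a trigonometric identity to act on.
- integration by parts — there is no nonconstant-polynomial-times-kernel split with an exp, sine, cosine (degree-1 argument), or logarithm partner.


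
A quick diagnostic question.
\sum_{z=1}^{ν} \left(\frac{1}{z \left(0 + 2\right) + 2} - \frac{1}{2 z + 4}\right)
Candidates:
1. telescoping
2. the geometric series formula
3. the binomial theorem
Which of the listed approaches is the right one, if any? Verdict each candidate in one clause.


Method: telescoping — each term adds \frac{1}{z \left(0 + 2\right) + 2} and subtracts the same expression advanced one index; that subtracted piece cancels against the next term's added copy — only the boundary terms survive.
- telescoping — a fit — the right tool for this form.
- the geometric series formula: there is no constant term-to-term ratio.
- the binomial theorem: there is no sum-raised-to-a-power identity hiding in these terms.


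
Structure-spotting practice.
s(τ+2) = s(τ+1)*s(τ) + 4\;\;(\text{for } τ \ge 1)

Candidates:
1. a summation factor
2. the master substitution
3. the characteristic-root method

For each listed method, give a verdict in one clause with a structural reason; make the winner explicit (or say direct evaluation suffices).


Verdict: no special technique — the recurrence is nonlinear in the sequence terms; no linear-recurrence method fits it as written — one iterates or studies it directly.
- a summation factor: no summation factor applies — the rule is not linear in the sequence values.
- the master substitution — the recursion shifts the index rather than dividing it.
- the characteristic-root method — nonlinearity rules out exponential-mode superposition from the start.


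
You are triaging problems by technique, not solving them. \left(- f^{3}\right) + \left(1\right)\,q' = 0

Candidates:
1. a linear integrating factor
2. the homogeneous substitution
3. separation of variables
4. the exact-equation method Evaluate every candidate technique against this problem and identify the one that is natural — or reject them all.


Best approach: no special technique — solved for the derivative, no q appears — this is antidifferentiation in f wearing ODE clothing.
- a linear integrating factor: with the unknown absent the integrating factor is a formality; direct integration is the working structure.
- the homogeneous substitution — the slope is not a function of the ratio of the variables alone.
- separation of variables: any separation here is vacuous (nothing depends on the unknown); direct integration is the honest label.
- the exact-equation method — with the unknown absent from both coefficients, the cross-partial test holds emptily — nothing for the exact method to work on.


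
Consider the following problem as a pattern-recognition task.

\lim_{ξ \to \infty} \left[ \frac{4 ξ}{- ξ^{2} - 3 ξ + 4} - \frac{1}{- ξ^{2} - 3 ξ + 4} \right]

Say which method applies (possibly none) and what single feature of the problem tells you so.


Technique: dominant-term comparison — divide by the highest power of ξ present: lower-order terms vanish and the dominant ratio remains. Viewed as a single quotient this is an ∞/∞ form — an at-infinity application of l'Hôpital's rule would also resolve it; comparing leading growth reads the answer without differentiating.


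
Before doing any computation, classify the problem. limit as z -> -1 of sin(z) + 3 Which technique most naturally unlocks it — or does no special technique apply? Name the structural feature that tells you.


Best approach: no special technique — no denominator vanishes and nothing blows up at -1: direct substitution is the whole computation.


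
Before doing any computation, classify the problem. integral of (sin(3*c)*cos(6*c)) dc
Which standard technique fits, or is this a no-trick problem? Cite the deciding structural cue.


Diagnosis: a trigonometric identity — apply product-to-sum to sin(3*c)*cos(6*c): two clean single-angle terms replace one awkward product.


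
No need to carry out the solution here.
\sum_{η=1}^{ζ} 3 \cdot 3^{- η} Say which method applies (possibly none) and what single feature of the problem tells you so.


Technique: the geometric series formula — consecutive terms stand in a fixed index-free ratio — the geometric sum formula closes it.


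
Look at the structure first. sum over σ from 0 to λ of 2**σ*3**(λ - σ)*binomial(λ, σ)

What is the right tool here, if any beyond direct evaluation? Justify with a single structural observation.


Best approach: the binomial theorem — binomial(λ, σ) weighting matched powers of 2 and 3 is the expanded form of (2 + 3)^λ — fold it back up.


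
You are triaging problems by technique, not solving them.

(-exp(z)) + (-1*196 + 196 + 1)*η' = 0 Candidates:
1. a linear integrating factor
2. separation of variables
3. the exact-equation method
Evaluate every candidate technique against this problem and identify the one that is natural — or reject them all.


Best approach: no special technique — solved for the derivative, no η appears — this is antidifferentiation in z wearing ODE clothing.
- a linear integrating factor — with the unknown absent the integrating factor is a formality; direct integration is the working structure.
- separation of variables — any separation here is vacuous (nothing depends on the unknown); direct integration is the honest label.
- the exact-equation method: the unknown never enters the equation — exactness holds emptily, with nothing for the method to add.


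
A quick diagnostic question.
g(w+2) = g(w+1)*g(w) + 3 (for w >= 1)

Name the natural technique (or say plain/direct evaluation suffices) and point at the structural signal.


Method: no special technique — the unknown sequence enters the update nonlinearly, so no linear method fits the recurrence as written — direct iteration remains.


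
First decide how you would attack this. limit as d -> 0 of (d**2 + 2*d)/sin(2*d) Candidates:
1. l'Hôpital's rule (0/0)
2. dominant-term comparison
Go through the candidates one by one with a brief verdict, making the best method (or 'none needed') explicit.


Verdict: l'Hôpital's rule (0/0) — the 0/0 form at 0 is the signature situation for l'Hôpital's rule. Expanding numerator and denominator to first order gives the same value — the rule automates exactly that.
- l'Hôpital's rule (0/0): applicable, and directly so.
- dominant-term comparison — no dominant power emerges to decide the limit by degree comparison.


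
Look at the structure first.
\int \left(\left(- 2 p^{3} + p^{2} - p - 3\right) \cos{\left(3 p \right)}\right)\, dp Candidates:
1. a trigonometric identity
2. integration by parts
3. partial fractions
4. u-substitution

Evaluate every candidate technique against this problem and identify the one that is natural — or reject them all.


Method: integration by parts — the integrand splits as - 2 p^{3} + p^{2} - p - 3 times \cos{\left(3 p \right)} — repeatedly differentiating the polynomial part kills it, which is the parts ladder.
- a trigonometric identity — no identity rewrites this into an easier trigonometric form.
- integration by parts — applicable, and directly so.
- partial fractions — the expression is not a ratio of polynomials that decomposes further.
- u-substitution — no subexpression of the integrand serves as a whole-integral substitution inner — individual terms may offer their own, but none carries its derivative as a factor of the full integrand; a working change of variable would have to be constructed from outside the expression.


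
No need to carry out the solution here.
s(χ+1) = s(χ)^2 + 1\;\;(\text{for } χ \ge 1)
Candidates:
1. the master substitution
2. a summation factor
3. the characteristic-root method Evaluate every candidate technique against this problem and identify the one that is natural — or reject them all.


Best approach: no special technique — this one you iterate or analyze qualitatively: the nonlinearity defeats linear solution methods.
- the master substitution: this is shift-type recursion, outside the divide-and-conquer template.
- a summation factor — the recursion is nonlinear — outside the first-order linear family a summation factor addresses.
- the characteristic-root method — nonlinearity rules out exponential-mode superposition from the start.


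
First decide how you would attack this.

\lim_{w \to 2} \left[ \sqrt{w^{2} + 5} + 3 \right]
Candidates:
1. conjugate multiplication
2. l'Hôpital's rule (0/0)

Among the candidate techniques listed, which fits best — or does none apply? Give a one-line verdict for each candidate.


Method: no special technique — no vanishing denominator and no indeterminate clash at the point — evaluation is immediate.
- conjugate multiplication: there are no radicals in tension whose conjugate would simplify matters.
- l'Hôpital's rule (0/0): substituting the point produces a determinate value, not a 0 over 0 clash.


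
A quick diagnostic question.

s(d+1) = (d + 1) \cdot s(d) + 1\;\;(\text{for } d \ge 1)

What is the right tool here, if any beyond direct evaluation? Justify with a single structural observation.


Technique: a summation factor — one step of memory with a weight d + 1 that changes as the index grows — the summation-factor construction is built for this.


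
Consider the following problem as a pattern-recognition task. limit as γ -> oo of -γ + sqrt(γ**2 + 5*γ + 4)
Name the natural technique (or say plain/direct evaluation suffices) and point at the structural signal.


Best approach: conjugate multiplication — this difference gives up after one conjugate multiplication — the radical structure cancels against its conjugate.


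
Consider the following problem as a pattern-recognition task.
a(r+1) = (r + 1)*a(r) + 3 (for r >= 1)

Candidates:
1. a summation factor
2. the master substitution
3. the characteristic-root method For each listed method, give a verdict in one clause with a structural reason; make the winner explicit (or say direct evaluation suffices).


Best approach: a summation factor — it is first-order linear but the coefficient r + 1 depends on the index, so multiply through by a summation factor to telescope it.
- a summation factor: a fit — the right tool for this form.
- the master substitution: there is no divide-the-index recursive argument.
- the characteristic-root method: an index-dependent weight blocks the pure exponential ansatz.


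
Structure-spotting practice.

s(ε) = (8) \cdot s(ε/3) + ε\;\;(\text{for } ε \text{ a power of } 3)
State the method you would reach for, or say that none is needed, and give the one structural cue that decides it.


Method: the master substitution — the argument shrinks by the factor 3, so measure the index on a logarithmic scale and the recursion becomes a shift.


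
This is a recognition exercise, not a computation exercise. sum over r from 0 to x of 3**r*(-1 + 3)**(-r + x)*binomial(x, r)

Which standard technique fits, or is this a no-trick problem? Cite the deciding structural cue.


Best approach: the binomial theorem — binomial coefficients against complementary powers of 3 and (-1 + 3): recognize the binomial expansion and resum.


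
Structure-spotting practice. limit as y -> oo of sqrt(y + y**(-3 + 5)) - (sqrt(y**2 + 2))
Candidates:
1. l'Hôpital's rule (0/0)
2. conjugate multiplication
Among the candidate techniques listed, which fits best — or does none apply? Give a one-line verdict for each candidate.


Best approach: conjugate multiplication — the difference sqrt(y + y**(-3 + 5)) - sqrt(y**2 + 2) is an ∞ − ∞ stalemate; its conjugate partner breaks the tie.
- l'Hôpital's rule (0/0): the expression is a difference driving to ∞ − ∞, not a 0/0 quotient — there is no ratio for the rule to differentiate.
- conjugate multiplication — applicable, and directly so.


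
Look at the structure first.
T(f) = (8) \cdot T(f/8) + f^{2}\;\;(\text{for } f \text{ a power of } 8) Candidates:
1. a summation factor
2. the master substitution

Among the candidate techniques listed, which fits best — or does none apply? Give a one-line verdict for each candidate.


Technique: the master substitution — treat m = log base 8 of f as the new clock: one recursion step advances m by one while f scales by 8.
- a summation factor: the recursion divides its index rather than shifting it — there is no previous-term chain for a summation factor to telescope.
- the master substitution: yes — fits the structure here.


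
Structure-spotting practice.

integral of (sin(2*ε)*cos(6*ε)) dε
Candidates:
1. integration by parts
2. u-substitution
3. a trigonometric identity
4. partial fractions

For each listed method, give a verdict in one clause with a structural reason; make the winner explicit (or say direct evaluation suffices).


Diagnosis: a trigonometric identity — cross-frequency products like sin(2*ε)*cos(6*ε) are the textbook product-to-sum case — the identity converts them to directly integrable sinusoids.
- integration by parts — not the natural route: no polynomial-kernel product appears — a recursive parts reduction of the trigonometric product exists, but the identity rewrite is direct.
- u-substitution: no subexpression of the integrand serves as a whole-integral substitution inner — individual terms may offer their own, but none carries its derivative as a factor of the full integrand; a working change of variable would have to be constructed from outside the expression.
- a trigonometric identity: yes — fits the structure here.
- partial fractions — there is no rational-function structure to decompose.


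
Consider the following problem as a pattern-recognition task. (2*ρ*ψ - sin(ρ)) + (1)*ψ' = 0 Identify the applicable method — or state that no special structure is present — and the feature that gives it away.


Verdict: a linear integrating factor — ψ enters only linearly with coefficient 2*ρ; multiply by exp of the integral of 2*ρ and the left side becomes one derivative.


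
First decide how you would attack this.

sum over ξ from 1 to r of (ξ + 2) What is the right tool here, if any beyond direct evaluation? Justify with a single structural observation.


Technique: no special technique — the summand is a plain polynomial in ξ (expanding first if it arrives factored); standard power-sum formulas evaluate it term by term.


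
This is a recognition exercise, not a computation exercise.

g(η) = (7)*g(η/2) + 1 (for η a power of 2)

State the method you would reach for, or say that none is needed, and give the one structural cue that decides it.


Diagnosis: the master substitution — a divide-and-conquer shape: argument η/2, so change variables with η = 2^m and solve the linear version.


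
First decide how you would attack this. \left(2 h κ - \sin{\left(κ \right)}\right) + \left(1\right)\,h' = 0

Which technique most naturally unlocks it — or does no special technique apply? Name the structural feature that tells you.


Technique: a linear integrating factor — the unknown enters only to the first power against a nonzero forcing term — the integrating-factor template applies directly.


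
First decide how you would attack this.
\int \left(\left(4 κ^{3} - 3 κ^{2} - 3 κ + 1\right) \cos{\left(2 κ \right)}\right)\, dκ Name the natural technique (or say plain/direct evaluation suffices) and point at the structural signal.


Method: integration by parts — the integrand splits as 4 κ^{3} - 3 κ^{2} - 3 κ + 1 times \cos{\left(2 κ \right)} — repeatedly differentiating the polynomial part kills it, which is the parts ladder.


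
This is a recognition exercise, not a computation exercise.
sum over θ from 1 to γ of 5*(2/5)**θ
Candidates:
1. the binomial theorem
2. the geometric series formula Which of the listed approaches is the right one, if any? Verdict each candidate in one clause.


Best approach: the geometric series formula — the ratio of consecutive terms is the constant 2/5, independent of the index — a geometric sum.
- the binomial theorem — the terms lack the binomial-coefficient-weighted complementary-power pattern of an expansion.
- the geometric series formula: yes — fits the structure here.


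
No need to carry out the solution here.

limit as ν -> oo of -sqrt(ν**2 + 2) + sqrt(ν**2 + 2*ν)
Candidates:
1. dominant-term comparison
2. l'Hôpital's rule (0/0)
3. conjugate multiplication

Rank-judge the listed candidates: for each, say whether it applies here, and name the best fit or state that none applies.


Method: conjugate multiplication — this difference gives up after one conjugate multiplication — the radical structure cancels against its conjugate.
- dominant-term comparison: leading-power comparison does not apply to this form.
- l'Hôpital's rule (0/0): the expression is a difference driving to ∞ − ∞, not a 0/0 quotient — there is no ratio for the rule to differentiate.
- conjugate multiplication: applies; the problem has the shape this method handles.


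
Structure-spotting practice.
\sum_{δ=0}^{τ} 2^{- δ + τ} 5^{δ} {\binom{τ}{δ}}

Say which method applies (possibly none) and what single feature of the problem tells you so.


Verdict: the binomial theorem — {\binom{τ}{δ}} weighting matched powers of 5 and 2 is the expanded form of (5 + 2)^τ — fold it back up.


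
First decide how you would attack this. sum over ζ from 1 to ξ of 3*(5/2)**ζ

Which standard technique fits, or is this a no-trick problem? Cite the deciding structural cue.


Best approach: the geometric series formula — consecutive terms stand in a fixed index-free ratio — the geometric sum formula closes it.


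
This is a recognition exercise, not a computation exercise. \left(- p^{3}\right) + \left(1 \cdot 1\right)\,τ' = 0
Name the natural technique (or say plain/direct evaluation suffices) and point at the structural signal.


Method: no special technique — solved for the derivative, τ never appears on the right — this is a direct integration in p, not a differential-equations problem at heart.


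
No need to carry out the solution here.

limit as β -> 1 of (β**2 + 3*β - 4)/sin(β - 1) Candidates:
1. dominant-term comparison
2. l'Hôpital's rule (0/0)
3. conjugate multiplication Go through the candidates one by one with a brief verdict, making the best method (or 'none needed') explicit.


Best approach: l'Hôpital's rule (0/0) — plug in 1: top and bottom both hit zero, so differentiate each and retry. Known elementary limits would finish this too — the rule just bypasses the case analysis.
- dominant-term comparison: this is not a rational comparison of growth rates at infinity.
- l'Hôpital's rule (0/0) — yes, a natural case for it.
- conjugate multiplication: rationalization has no target — no divergent radical difference appears.


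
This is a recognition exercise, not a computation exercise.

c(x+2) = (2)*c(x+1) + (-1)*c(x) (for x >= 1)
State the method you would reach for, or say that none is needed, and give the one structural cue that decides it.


Technique: the characteristic-root method — constant coefficients and linearity mean the ansatz r^x reduces it to solving the characteristic polynomial.


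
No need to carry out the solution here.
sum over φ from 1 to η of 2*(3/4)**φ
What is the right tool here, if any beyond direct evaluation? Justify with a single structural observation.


Best approach: the geometric series formula — the ratio of consecutive terms is the constant 3/4, independent of the index — a geometric sum.


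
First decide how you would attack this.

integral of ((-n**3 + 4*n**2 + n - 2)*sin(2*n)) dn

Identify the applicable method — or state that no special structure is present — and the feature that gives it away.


Verdict: integration by parts — a polynomial factor -n**3 + 4*n**2 + n - 2 multiplies sin(2*n); differentiating -n**3 + 4*n**2 + n - 2 lowers its degree while sin(2*n) integrates cleanly, so parts wins.


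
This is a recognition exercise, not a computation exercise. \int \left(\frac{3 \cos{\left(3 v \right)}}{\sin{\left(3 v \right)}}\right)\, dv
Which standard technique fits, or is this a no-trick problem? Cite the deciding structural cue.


Best approach: u-substitution — structure check: outer function, inner expression \sin{\left(3 v \right)}, inner derivative as a factor — the classic u = \sin{\left(3 v \right)} pattern.


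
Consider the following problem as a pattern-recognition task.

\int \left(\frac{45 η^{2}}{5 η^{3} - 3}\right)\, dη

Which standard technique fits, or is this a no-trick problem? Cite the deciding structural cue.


Technique: u-substitution — differentiating the inner expression 5 η^{3} - 3 produces the factor 45 η^{2} up to a constant multiple, so substituting u = 5 η^{3} - 3 reduces everything to a one-variable integral in u.


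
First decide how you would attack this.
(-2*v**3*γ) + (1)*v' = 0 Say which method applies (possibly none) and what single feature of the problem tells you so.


Verdict: separation of variables — one side of the product carries the independent variable, the other the unknown — the textbook separation shape.


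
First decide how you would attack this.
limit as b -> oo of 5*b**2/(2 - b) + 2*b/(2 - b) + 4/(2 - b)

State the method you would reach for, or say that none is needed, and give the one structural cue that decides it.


Best approach: dominant-term comparison — divide by the highest power of b present: lower-order terms vanish and the dominant ratio remains. Viewed as a single quotient this is an ∞/∞ form — an at-infinity application of l'Hôpital's rule would also resolve it; comparing leading growth reads the answer without differentiating.


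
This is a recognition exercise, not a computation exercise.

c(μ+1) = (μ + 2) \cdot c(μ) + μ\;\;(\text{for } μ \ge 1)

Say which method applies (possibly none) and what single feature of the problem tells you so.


Verdict: a summation factor — rescale the sequence by the product of the weights μ + 2 so far — the recurrence collapses to a plain running sum.


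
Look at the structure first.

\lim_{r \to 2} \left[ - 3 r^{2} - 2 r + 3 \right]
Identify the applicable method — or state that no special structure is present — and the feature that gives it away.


Diagnosis: no special technique — no zero denominators, no indeterminate clash at 2 — substitute and read off the value.


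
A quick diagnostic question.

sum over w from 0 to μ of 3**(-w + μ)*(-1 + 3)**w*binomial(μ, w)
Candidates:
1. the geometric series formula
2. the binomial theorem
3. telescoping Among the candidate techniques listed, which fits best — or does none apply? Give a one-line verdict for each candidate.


Diagnosis: the binomial theorem — binomial coefficients against complementary powers of (-1 + 3) and 3: recognize the binomial expansion and resum.
- the geometric series formula: the term-to-term ratio changes with the index, so the geometric formula cannot close it.
- the binomial theorem: a fit — the right tool for this form.
- telescoping: the terms as presented offer no neighboring cancellation — a telescoping rewrite may exist, but the displayed structure does not hand one over.


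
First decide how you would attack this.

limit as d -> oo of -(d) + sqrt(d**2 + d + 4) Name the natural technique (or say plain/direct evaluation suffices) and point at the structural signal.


Best approach: conjugate multiplication — infinity minus infinity with a radical in play — multiply by the conjugate so the divergences of sqrt(d**2 + d + 4) and d annihilate.


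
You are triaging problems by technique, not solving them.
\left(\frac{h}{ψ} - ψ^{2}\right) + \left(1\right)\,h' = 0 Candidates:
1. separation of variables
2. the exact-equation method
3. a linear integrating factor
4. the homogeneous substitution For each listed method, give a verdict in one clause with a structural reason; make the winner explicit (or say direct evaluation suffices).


Method: a linear integrating factor — linear in the unknown with genuine forcing: multiply through by the exponential of the integrated coefficient and the left side closes into one derivative.
- separation of variables — no algebra isolates the independent variable on one side and the unknown on the other.
- the exact-equation method — the mixed partial derivatives differ, so the left side is not a total differential.
- a linear integrating factor — yes, a natural case for it.
- the homogeneous substitution: rescaling both variables together changes the slope, so no ratio substitution collapses it.


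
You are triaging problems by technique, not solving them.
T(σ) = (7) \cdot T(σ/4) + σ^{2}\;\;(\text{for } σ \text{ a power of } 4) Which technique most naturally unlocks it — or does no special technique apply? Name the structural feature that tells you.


Technique: the master substitution — the argument shrinks by the factor 4, so measure the index on a logarithmic scale and the recursion becomes a shift.


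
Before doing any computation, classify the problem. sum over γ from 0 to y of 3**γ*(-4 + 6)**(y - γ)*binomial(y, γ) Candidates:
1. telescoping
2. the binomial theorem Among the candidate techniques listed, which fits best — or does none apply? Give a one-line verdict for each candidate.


Technique: the binomial theorem — binomial coefficients against complementary powers of 3 and (-4 + 6): recognize the binomial expansion and resum.
- telescoping — in the displayed form, no term reappears at a neighboring index to cancel against.
- the binomial theorem: a fit — the right tool for this form.


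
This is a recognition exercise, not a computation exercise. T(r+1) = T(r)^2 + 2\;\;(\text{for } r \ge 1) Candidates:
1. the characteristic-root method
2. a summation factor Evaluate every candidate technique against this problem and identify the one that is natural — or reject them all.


Verdict: no special technique — the recurrence is nonlinear in the sequence terms; no linear-recurrence method fits it as written — one iterates or studies it directly.
- the characteristic-root method — the recursion is nonlinear in the sequence values, so no linear-modes ansatz applies.
- a summation factor — no summation factor applies — the rule is not linear in the sequence values.


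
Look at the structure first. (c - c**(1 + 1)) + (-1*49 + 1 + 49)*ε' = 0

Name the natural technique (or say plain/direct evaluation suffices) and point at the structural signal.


Best approach: no special technique — solved for the derivative, ε never appears on the right — this is a direct integration in c, not a differential-equations problem at heart.


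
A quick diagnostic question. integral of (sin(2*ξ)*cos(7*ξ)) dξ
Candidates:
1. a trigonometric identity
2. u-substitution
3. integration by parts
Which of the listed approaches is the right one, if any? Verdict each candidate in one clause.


Method: a trigonometric identity — mixed-frequency products such as sin(2*ξ)*cos(7*ξ) are designed for the product-to-sum formula.
- a trigonometric identity — yes — fits the structure here.
- u-substitution — no subexpression of the integrand pairs with its own derivative as a factor — individual terms may offer their own substitutions, but any change of variable covering the whole integral would have to be constructed from outside the expression.
- integration by parts: not the fit here: there is no polynomial factor to ladder down — parts can still close the trigonometric product by recursion, though the identity rewrite is the direct route.


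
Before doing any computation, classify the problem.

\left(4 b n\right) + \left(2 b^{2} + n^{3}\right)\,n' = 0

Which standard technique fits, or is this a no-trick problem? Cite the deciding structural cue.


Method: the exact-equation method — d/dn of 4 b n equals d/db of 2 b^{2} + n^{3}: the form is a total differential of one potential — integrate it exactly.


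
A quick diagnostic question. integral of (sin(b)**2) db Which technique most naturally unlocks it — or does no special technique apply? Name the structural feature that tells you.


Best approach: a trigonometric identity — sin(b)**2 is an even power — the power-reduction identity rewrites it into first-degree cosines.


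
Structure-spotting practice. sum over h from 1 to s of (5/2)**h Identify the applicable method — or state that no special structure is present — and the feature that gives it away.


Verdict: the geometric series formula — the ratio of consecutive terms is the constant 5/2, independent of the index — a geometric sum.


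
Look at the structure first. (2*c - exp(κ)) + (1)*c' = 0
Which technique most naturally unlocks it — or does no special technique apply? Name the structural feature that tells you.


Diagnosis: a linear integrating factor — first power of c, nonzero forcing: the integrating-factor recipe applies verbatim with p = 2.


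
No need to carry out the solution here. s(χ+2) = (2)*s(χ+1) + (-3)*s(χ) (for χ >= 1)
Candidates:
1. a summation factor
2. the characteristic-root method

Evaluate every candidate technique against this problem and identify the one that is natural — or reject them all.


Technique: the characteristic-root method — the recurrence is linear and homogeneous with constant coefficients, so the ansatz r^χ turns it into a polynomial equation for r.
- a summation factor — the recurrence reaches back more than one step, outside the first-order family a summation factor normalizes.
- the characteristic-root method: yes — fits the structure here.


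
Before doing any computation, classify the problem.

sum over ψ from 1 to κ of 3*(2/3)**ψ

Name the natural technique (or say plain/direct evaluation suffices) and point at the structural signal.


Best approach: the geometric series formula — each term is 2/3 times the previous one, so the geometric-series formula applies directly.


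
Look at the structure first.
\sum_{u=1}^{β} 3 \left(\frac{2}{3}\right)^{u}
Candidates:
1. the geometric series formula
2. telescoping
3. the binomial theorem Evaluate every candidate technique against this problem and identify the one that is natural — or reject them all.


Best approach: the geometric series formula — each summand is the previous one scaled by \frac{2}{3}; that constant multiplier is itself the geometric structure.
- the geometric series formula: a fit — the right tool for this form.
- telescoping — the summand is not presented as a shifted difference — a telescoping rewrite may exist, but the displayed structure does not offer one.
- the binomial theorem — the terms lack the binomial-coefficient-weighted complementary-power pattern of an expansion.


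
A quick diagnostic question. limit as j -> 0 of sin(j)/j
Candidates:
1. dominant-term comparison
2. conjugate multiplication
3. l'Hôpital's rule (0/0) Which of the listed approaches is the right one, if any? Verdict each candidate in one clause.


Diagnosis: l'Hôpital's rule (0/0) — both numerator and denominator vanish at 0: the genuine 0/0 indeterminate that l'Hôpital exists for. One could equally expand both pieces locally and compare leading terms; the rule does that in one stroke.
- dominant-term comparison — no dominant-degree comparison decides it.
- conjugate multiplication: there are no radicals in tension whose conjugate would simplify matters.
- l'Hôpital's rule (0/0): yes — fits the structure here.


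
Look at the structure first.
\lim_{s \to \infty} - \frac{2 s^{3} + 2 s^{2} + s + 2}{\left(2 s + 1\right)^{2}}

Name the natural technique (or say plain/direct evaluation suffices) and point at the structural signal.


Verdict: dominant-term comparison — at large s only the top-degree terms survive; compare the leading terms and the limit falls out. Viewed as a single quotient this is an ∞/∞ form — an at-infinity application of l'Hôpital's rule would also resolve it; comparing leading growth reads the answer without differentiating.


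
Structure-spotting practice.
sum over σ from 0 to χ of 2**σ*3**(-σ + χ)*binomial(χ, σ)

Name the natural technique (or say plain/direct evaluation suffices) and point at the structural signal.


Best approach: the binomial theorem — binomial(χ, σ) weighting matched powers of 2 and 3 is the expanded form of (2 + 3)^χ — fold it back up.


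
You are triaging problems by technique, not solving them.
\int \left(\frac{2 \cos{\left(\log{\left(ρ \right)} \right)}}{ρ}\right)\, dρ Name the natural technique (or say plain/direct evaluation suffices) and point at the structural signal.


Method: u-substitution — everything non-trivial happens through the inner expression \log{\left(ρ \right)}, and its derivative accounts for the remaining factor up to a constant, so set u = \log{\left(ρ \right)}.
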